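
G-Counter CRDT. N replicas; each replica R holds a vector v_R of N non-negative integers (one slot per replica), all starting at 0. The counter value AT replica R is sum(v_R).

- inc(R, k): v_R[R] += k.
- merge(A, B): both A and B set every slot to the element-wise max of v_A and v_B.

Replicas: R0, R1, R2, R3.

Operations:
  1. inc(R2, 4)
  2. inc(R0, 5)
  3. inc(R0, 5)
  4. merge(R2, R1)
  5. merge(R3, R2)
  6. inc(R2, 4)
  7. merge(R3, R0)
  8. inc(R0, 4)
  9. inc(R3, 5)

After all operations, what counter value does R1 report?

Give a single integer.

Op 1: inc R2 by 4 -> R2=(0,0,4,0) value=4
Op 2: inc R0 by 5 -> R0=(5,0,0,0) value=5
Op 3: inc R0 by 5 -> R0=(10,0,0,0) value=10
Op 4: merge R2<->R1 -> R2=(0,0,4,0) R1=(0,0,4,0)
Op 5: merge R3<->R2 -> R3=(0,0,4,0) R2=(0,0,4,0)
Op 6: inc R2 by 4 -> R2=(0,0,8,0) value=8
Op 7: merge R3<->R0 -> R3=(10,0,4,0) R0=(10,0,4,0)
Op 8: inc R0 by 4 -> R0=(14,0,4,0) value=18
Op 9: inc R3 by 5 -> R3=(10,0,4,5) value=19

Answer: 4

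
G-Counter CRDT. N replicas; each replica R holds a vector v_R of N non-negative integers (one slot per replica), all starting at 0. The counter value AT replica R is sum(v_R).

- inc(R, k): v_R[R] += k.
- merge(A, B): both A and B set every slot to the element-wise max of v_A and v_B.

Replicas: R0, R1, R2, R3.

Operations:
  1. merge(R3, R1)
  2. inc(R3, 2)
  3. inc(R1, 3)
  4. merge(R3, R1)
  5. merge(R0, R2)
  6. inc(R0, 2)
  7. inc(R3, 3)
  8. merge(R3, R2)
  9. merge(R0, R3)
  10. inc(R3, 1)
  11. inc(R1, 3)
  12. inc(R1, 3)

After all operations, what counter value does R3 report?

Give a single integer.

Answer: 11

Derivation:
Op 1: merge R3<->R1 -> R3=(0,0,0,0) R1=(0,0,0,0)
Op 2: inc R3 by 2 -> R3=(0,0,0,2) value=2
Op 3: inc R1 by 3 -> R1=(0,3,0,0) value=3
Op 4: merge R3<->R1 -> R3=(0,3,0,2) R1=(0,3,0,2)
Op 5: merge R0<->R2 -> R0=(0,0,0,0) R2=(0,0,0,0)
Op 6: inc R0 by 2 -> R0=(2,0,0,0) value=2
Op 7: inc R3 by 3 -> R3=(0,3,0,5) value=8
Op 8: merge R3<->R2 -> R3=(0,3,0,5) R2=(0,3,0,5)
Op 9: merge R0<->R3 -> R0=(2,3,0,5) R3=(2,3,0,5)
Op 10: inc R3 by 1 -> R3=(2,3,0,6) value=11
Op 11: inc R1 by 3 -> R1=(0,6,0,2) value=8
Op 12: inc R1 by 3 -> R1=(0,9,0,2) value=11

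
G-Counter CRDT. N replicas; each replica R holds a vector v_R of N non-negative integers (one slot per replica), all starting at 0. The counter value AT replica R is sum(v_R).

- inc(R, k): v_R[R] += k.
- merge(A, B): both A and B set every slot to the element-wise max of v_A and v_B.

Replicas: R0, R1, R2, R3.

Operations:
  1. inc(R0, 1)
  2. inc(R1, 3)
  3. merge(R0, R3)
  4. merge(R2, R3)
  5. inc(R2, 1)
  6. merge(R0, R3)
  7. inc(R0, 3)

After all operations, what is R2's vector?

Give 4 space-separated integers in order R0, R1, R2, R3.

Op 1: inc R0 by 1 -> R0=(1,0,0,0) value=1
Op 2: inc R1 by 3 -> R1=(0,3,0,0) value=3
Op 3: merge R0<->R3 -> R0=(1,0,0,0) R3=(1,0,0,0)
Op 4: merge R2<->R3 -> R2=(1,0,0,0) R3=(1,0,0,0)
Op 5: inc R2 by 1 -> R2=(1,0,1,0) value=2
Op 6: merge R0<->R3 -> R0=(1,0,0,0) R3=(1,0,0,0)
Op 7: inc R0 by 3 -> R0=(4,0,0,0) value=4

Answer: 1 0 1 0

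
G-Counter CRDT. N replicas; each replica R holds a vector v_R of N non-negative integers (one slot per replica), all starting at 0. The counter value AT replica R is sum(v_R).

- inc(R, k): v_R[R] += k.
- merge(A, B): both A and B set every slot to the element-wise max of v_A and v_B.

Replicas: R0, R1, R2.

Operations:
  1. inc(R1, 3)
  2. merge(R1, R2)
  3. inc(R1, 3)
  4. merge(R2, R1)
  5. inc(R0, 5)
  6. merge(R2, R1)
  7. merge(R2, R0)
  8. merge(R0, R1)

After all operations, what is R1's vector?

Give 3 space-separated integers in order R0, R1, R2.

Op 1: inc R1 by 3 -> R1=(0,3,0) value=3
Op 2: merge R1<->R2 -> R1=(0,3,0) R2=(0,3,0)
Op 3: inc R1 by 3 -> R1=(0,6,0) value=6
Op 4: merge R2<->R1 -> R2=(0,6,0) R1=(0,6,0)
Op 5: inc R0 by 5 -> R0=(5,0,0) value=5
Op 6: merge R2<->R1 -> R2=(0,6,0) R1=(0,6,0)
Op 7: merge R2<->R0 -> R2=(5,6,0) R0=(5,6,0)
Op 8: merge R0<->R1 -> R0=(5,6,0) R1=(5,6,0)

Answer: 5 6 0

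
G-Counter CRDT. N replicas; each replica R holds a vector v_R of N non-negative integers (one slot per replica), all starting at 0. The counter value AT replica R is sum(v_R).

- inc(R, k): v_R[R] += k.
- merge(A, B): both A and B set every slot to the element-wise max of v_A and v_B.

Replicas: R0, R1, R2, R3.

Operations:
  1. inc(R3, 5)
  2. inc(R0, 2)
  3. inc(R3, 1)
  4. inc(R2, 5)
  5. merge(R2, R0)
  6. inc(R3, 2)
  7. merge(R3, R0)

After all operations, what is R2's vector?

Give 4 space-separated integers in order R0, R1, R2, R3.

Op 1: inc R3 by 5 -> R3=(0,0,0,5) value=5
Op 2: inc R0 by 2 -> R0=(2,0,0,0) value=2
Op 3: inc R3 by 1 -> R3=(0,0,0,6) value=6
Op 4: inc R2 by 5 -> R2=(0,0,5,0) value=5
Op 5: merge R2<->R0 -> R2=(2,0,5,0) R0=(2,0,5,0)
Op 6: inc R3 by 2 -> R3=(0,0,0,8) value=8
Op 7: merge R3<->R0 -> R3=(2,0,5,8) R0=(2,0,5,8)

Answer: 2 0 5 0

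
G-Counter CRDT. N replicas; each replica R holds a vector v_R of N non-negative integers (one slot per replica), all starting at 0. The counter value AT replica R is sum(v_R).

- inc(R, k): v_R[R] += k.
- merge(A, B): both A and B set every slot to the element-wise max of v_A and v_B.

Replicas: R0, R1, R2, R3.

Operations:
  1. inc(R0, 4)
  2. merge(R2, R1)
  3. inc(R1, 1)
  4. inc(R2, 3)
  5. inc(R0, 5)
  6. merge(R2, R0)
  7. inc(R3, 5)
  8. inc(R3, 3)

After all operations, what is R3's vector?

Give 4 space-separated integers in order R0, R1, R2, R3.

Answer: 0 0 0 8

Derivation:
Op 1: inc R0 by 4 -> R0=(4,0,0,0) value=4
Op 2: merge R2<->R1 -> R2=(0,0,0,0) R1=(0,0,0,0)
Op 3: inc R1 by 1 -> R1=(0,1,0,0) value=1
Op 4: inc R2 by 3 -> R2=(0,0,3,0) value=3
Op 5: inc R0 by 5 -> R0=(9,0,0,0) value=9
Op 6: merge R2<->R0 -> R2=(9,0,3,0) R0=(9,0,3,0)
Op 7: inc R3 by 5 -> R3=(0,0,0,5) value=5
Op 8: inc R3 by 3 -> R3=(0,0,0,8) value=8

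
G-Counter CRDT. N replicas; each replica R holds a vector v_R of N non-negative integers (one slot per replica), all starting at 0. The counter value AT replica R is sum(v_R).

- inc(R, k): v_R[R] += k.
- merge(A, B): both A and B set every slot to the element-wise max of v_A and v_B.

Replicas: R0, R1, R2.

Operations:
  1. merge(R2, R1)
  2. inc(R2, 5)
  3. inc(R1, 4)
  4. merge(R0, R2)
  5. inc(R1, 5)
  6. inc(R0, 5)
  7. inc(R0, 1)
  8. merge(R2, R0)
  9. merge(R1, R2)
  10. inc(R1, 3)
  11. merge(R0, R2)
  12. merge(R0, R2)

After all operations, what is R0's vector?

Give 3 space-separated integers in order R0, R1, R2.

Answer: 6 9 5

Derivation:
Op 1: merge R2<->R1 -> R2=(0,0,0) R1=(0,0,0)
Op 2: inc R2 by 5 -> R2=(0,0,5) value=5
Op 3: inc R1 by 4 -> R1=(0,4,0) value=4
Op 4: merge R0<->R2 -> R0=(0,0,5) R2=(0,0,5)
Op 5: inc R1 by 5 -> R1=(0,9,0) value=9
Op 6: inc R0 by 5 -> R0=(5,0,5) value=10
Op 7: inc R0 by 1 -> R0=(6,0,5) value=11
Op 8: merge R2<->R0 -> R2=(6,0,5) R0=(6,0,5)
Op 9: merge R1<->R2 -> R1=(6,9,5) R2=(6,9,5)
Op 10: inc R1 by 3 -> R1=(6,12,5) value=23
Op 11: merge R0<->R2 -> R0=(6,9,5) R2=(6,9,5)
Op 12: merge R0<->R2 -> R0=(6,9,5) R2=(6,9,5)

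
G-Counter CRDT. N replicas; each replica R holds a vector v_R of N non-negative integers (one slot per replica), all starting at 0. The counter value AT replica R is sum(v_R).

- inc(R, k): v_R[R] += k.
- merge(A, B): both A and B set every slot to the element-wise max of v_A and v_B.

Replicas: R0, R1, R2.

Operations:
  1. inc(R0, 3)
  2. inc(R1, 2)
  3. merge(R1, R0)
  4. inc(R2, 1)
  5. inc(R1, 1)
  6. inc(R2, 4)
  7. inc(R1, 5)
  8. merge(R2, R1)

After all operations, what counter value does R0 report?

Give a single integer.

Op 1: inc R0 by 3 -> R0=(3,0,0) value=3
Op 2: inc R1 by 2 -> R1=(0,2,0) value=2
Op 3: merge R1<->R0 -> R1=(3,2,0) R0=(3,2,0)
Op 4: inc R2 by 1 -> R2=(0,0,1) value=1
Op 5: inc R1 by 1 -> R1=(3,3,0) value=6
Op 6: inc R2 by 4 -> R2=(0,0,5) value=5
Op 7: inc R1 by 5 -> R1=(3,8,0) value=11
Op 8: merge R2<->R1 -> R2=(3,8,5) R1=(3,8,5)

Answer: 5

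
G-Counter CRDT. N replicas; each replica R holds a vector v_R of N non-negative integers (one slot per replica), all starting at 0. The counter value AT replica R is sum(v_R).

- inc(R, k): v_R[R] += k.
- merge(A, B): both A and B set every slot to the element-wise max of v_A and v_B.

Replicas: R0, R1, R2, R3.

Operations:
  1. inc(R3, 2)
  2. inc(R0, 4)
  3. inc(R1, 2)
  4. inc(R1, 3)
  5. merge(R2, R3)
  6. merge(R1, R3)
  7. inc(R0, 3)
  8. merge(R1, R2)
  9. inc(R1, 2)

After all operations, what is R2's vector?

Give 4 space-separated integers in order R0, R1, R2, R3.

Answer: 0 5 0 2

Derivation:
Op 1: inc R3 by 2 -> R3=(0,0,0,2) value=2
Op 2: inc R0 by 4 -> R0=(4,0,0,0) value=4
Op 3: inc R1 by 2 -> R1=(0,2,0,0) value=2
Op 4: inc R1 by 3 -> R1=(0,5,0,0) value=5
Op 5: merge R2<->R3 -> R2=(0,0,0,2) R3=(0,0,0,2)
Op 6: merge R1<->R3 -> R1=(0,5,0,2) R3=(0,5,0,2)
Op 7: inc R0 by 3 -> R0=(7,0,0,0) value=7
Op 8: merge R1<->R2 -> R1=(0,5,0,2) R2=(0,5,0,2)
Op 9: inc R1 by 2 -> R1=(0,7,0,2) value=9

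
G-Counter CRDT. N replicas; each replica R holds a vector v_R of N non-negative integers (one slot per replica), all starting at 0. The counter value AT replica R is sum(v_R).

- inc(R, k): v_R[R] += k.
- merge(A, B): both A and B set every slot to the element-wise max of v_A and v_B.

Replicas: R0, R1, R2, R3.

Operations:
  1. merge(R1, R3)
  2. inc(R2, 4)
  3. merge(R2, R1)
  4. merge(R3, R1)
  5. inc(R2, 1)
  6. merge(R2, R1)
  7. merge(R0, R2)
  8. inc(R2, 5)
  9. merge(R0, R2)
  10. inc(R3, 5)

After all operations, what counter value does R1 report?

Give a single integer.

Op 1: merge R1<->R3 -> R1=(0,0,0,0) R3=(0,0,0,0)
Op 2: inc R2 by 4 -> R2=(0,0,4,0) value=4
Op 3: merge R2<->R1 -> R2=(0,0,4,0) R1=(0,0,4,0)
Op 4: merge R3<->R1 -> R3=(0,0,4,0) R1=(0,0,4,0)
Op 5: inc R2 by 1 -> R2=(0,0,5,0) value=5
Op 6: merge R2<->R1 -> R2=(0,0,5,0) R1=(0,0,5,0)
Op 7: merge R0<->R2 -> R0=(0,0,5,0) R2=(0,0,5,0)
Op 8: inc R2 by 5 -> R2=(0,0,10,0) value=10
Op 9: merge R0<->R2 -> R0=(0,0,10,0) R2=(0,0,10,0)
Op 10: inc R3 by 5 -> R3=(0,0,4,5) value=9

Answer: 5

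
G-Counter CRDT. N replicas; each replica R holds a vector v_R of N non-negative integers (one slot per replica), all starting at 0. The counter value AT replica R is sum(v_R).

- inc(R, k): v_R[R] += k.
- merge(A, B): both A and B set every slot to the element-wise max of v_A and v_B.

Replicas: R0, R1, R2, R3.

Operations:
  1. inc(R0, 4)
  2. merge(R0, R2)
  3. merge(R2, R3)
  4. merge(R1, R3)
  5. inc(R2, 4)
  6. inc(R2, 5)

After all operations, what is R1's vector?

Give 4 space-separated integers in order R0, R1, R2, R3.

Op 1: inc R0 by 4 -> R0=(4,0,0,0) value=4
Op 2: merge R0<->R2 -> R0=(4,0,0,0) R2=(4,0,0,0)
Op 3: merge R2<->R3 -> R2=(4,0,0,0) R3=(4,0,0,0)
Op 4: merge R1<->R3 -> R1=(4,0,0,0) R3=(4,0,0,0)
Op 5: inc R2 by 4 -> R2=(4,0,4,0) value=8
Op 6: inc R2 by 5 -> R2=(4,0,9,0) value=13

Answer: 4 0 0 0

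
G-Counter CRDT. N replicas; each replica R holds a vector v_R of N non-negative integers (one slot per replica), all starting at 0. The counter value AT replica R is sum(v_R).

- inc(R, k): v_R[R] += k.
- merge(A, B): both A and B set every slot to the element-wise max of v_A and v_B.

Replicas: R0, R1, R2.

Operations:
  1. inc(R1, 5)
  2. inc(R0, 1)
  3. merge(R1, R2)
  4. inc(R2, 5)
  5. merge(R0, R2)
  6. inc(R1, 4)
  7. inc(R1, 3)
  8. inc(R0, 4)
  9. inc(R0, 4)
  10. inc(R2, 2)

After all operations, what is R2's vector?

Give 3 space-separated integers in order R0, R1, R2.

Answer: 1 5 7

Derivation:
Op 1: inc R1 by 5 -> R1=(0,5,0) value=5
Op 2: inc R0 by 1 -> R0=(1,0,0) value=1
Op 3: merge R1<->R2 -> R1=(0,5,0) R2=(0,5,0)
Op 4: inc R2 by 5 -> R2=(0,5,5) value=10
Op 5: merge R0<->R2 -> R0=(1,5,5) R2=(1,5,5)
Op 6: inc R1 by 4 -> R1=(0,9,0) value=9
Op 7: inc R1 by 3 -> R1=(0,12,0) value=12
Op 8: inc R0 by 4 -> R0=(5,5,5) value=15
Op 9: inc R0 by 4 -> R0=(9,5,5) value=19
Op 10: inc R2 by 2 -> R2=(1,5,7) value=13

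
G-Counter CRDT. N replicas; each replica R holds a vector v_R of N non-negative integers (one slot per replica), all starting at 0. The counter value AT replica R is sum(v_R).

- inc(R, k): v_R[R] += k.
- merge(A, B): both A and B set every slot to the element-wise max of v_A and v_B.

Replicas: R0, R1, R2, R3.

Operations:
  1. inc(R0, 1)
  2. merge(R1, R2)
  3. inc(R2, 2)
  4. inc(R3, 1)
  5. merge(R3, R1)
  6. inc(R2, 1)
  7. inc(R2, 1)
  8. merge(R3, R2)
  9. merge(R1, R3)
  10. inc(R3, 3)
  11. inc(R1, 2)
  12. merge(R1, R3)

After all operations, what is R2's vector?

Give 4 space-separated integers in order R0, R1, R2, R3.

Answer: 0 0 4 1

Derivation:
Op 1: inc R0 by 1 -> R0=(1,0,0,0) value=1
Op 2: merge R1<->R2 -> R1=(0,0,0,0) R2=(0,0,0,0)
Op 3: inc R2 by 2 -> R2=(0,0,2,0) value=2
Op 4: inc R3 by 1 -> R3=(0,0,0,1) value=1
Op 5: merge R3<->R1 -> R3=(0,0,0,1) R1=(0,0,0,1)
Op 6: inc R2 by 1 -> R2=(0,0,3,0) value=3
Op 7: inc R2 by 1 -> R2=(0,0,4,0) value=4
Op 8: merge R3<->R2 -> R3=(0,0,4,1) R2=(0,0,4,1)
Op 9: merge R1<->R3 -> R1=(0,0,4,1) R3=(0,0,4,1)
Op 10: inc R3 by 3 -> R3=(0,0,4,4) value=8
Op 11: inc R1 by 2 -> R1=(0,2,4,1) value=7
Op 12: merge R1<->R3 -> R1=(0,2,4,4) R3=(0,2,4,4)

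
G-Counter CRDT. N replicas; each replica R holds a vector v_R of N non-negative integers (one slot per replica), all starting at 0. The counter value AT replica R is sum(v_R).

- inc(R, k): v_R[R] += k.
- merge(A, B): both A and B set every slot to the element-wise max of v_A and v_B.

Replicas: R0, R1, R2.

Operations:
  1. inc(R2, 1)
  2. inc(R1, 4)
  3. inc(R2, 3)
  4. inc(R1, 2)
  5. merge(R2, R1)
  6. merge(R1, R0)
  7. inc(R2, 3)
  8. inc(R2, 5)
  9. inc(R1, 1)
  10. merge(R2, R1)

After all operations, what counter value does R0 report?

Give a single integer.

Answer: 10

Derivation:
Op 1: inc R2 by 1 -> R2=(0,0,1) value=1
Op 2: inc R1 by 4 -> R1=(0,4,0) value=4
Op 3: inc R2 by 3 -> R2=(0,0,4) value=4
Op 4: inc R1 by 2 -> R1=(0,6,0) value=6
Op 5: merge R2<->R1 -> R2=(0,6,4) R1=(0,6,4)
Op 6: merge R1<->R0 -> R1=(0,6,4) R0=(0,6,4)
Op 7: inc R2 by 3 -> R2=(0,6,7) value=13
Op 8: inc R2 by 5 -> R2=(0,6,12) value=18
Op 9: inc R1 by 1 -> R1=(0,7,4) value=11
Op 10: merge R2<->R1 -> R2=(0,7,12) R1=(0,7,12)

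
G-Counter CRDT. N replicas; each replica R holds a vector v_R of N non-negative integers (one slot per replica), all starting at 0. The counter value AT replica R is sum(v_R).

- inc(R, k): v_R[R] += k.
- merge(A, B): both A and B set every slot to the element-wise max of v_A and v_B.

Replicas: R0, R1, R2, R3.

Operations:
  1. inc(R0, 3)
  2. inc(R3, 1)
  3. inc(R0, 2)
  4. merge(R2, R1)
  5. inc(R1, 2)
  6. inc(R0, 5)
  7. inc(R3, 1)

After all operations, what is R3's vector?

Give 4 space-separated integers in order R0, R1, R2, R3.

Op 1: inc R0 by 3 -> R0=(3,0,0,0) value=3
Op 2: inc R3 by 1 -> R3=(0,0,0,1) value=1
Op 3: inc R0 by 2 -> R0=(5,0,0,0) value=5
Op 4: merge R2<->R1 -> R2=(0,0,0,0) R1=(0,0,0,0)
Op 5: inc R1 by 2 -> R1=(0,2,0,0) value=2
Op 6: inc R0 by 5 -> R0=(10,0,0,0) value=10
Op 7: inc R3 by 1 -> R3=(0,0,0,2) value=2

Answer: 0 0 0 2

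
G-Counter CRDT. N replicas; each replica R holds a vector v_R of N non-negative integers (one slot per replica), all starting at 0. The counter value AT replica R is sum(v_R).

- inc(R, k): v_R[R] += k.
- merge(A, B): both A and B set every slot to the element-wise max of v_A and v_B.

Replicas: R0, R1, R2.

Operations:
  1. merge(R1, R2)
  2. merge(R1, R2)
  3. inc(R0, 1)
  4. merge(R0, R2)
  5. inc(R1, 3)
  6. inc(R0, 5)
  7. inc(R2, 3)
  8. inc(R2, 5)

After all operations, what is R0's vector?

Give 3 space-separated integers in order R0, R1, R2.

Op 1: merge R1<->R2 -> R1=(0,0,0) R2=(0,0,0)
Op 2: merge R1<->R2 -> R1=(0,0,0) R2=(0,0,0)
Op 3: inc R0 by 1 -> R0=(1,0,0) value=1
Op 4: merge R0<->R2 -> R0=(1,0,0) R2=(1,0,0)
Op 5: inc R1 by 3 -> R1=(0,3,0) value=3
Op 6: inc R0 by 5 -> R0=(6,0,0) value=6
Op 7: inc R2 by 3 -> R2=(1,0,3) value=4
Op 8: inc R2 by 5 -> R2=(1,0,8) value=9

Answer: 6 0 0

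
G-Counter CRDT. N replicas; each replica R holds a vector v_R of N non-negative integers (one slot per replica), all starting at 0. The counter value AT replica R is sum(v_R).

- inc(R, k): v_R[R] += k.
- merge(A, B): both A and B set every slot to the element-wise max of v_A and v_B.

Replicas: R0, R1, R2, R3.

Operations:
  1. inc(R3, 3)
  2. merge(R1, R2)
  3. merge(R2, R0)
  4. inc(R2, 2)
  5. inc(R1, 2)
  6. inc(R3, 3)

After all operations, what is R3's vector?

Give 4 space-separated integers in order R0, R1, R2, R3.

Op 1: inc R3 by 3 -> R3=(0,0,0,3) value=3
Op 2: merge R1<->R2 -> R1=(0,0,0,0) R2=(0,0,0,0)
Op 3: merge R2<->R0 -> R2=(0,0,0,0) R0=(0,0,0,0)
Op 4: inc R2 by 2 -> R2=(0,0,2,0) value=2
Op 5: inc R1 by 2 -> R1=(0,2,0,0) value=2
Op 6: inc R3 by 3 -> R3=(0,0,0,6) value=6

Answer: 0 0 0 6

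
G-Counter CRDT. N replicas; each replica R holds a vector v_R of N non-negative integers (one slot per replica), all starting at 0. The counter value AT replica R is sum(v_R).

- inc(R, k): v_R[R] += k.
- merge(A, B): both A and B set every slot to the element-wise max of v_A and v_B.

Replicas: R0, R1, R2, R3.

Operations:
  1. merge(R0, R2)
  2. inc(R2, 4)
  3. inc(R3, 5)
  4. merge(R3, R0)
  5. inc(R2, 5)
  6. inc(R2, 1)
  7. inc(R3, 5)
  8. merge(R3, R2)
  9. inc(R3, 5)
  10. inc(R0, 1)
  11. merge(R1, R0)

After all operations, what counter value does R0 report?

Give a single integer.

Answer: 6

Derivation:
Op 1: merge R0<->R2 -> R0=(0,0,0,0) R2=(0,0,0,0)
Op 2: inc R2 by 4 -> R2=(0,0,4,0) value=4
Op 3: inc R3 by 5 -> R3=(0,0,0,5) value=5
Op 4: merge R3<->R0 -> R3=(0,0,0,5) R0=(0,0,0,5)
Op 5: inc R2 by 5 -> R2=(0,0,9,0) value=9
Op 6: inc R2 by 1 -> R2=(0,0,10,0) value=10
Op 7: inc R3 by 5 -> R3=(0,0,0,10) value=10
Op 8: merge R3<->R2 -> R3=(0,0,10,10) R2=(0,0,10,10)
Op 9: inc R3 by 5 -> R3=(0,0,10,15) value=25
Op 10: inc R0 by 1 -> R0=(1,0,0,5) value=6
Op 11: merge R1<->R0 -> R1=(1,0,0,5) R0=(1,0,0,5)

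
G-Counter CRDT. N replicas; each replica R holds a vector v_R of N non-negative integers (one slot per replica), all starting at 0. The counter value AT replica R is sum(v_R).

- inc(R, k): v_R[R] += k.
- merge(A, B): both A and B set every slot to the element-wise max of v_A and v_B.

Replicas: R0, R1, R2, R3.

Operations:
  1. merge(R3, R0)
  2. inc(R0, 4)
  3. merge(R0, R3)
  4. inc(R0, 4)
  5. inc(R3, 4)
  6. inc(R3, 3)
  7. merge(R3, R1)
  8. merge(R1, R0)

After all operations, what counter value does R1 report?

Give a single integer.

Op 1: merge R3<->R0 -> R3=(0,0,0,0) R0=(0,0,0,0)
Op 2: inc R0 by 4 -> R0=(4,0,0,0) value=4
Op 3: merge R0<->R3 -> R0=(4,0,0,0) R3=(4,0,0,0)
Op 4: inc R0 by 4 -> R0=(8,0,0,0) value=8
Op 5: inc R3 by 4 -> R3=(4,0,0,4) value=8
Op 6: inc R3 by 3 -> R3=(4,0,0,7) value=11
Op 7: merge R3<->R1 -> R3=(4,0,0,7) R1=(4,0,0,7)
Op 8: merge R1<->R0 -> R1=(8,0,0,7) R0=(8,0,0,7)

Answer: 15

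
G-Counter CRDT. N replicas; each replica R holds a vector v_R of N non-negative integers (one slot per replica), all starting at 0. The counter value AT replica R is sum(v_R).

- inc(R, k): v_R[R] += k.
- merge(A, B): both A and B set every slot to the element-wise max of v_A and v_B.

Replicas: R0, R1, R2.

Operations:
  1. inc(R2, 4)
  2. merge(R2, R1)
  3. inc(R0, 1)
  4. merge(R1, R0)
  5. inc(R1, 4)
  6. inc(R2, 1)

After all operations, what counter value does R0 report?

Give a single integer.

Answer: 5

Derivation:
Op 1: inc R2 by 4 -> R2=(0,0,4) value=4
Op 2: merge R2<->R1 -> R2=(0,0,4) R1=(0,0,4)
Op 3: inc R0 by 1 -> R0=(1,0,0) value=1
Op 4: merge R1<->R0 -> R1=(1,0,4) R0=(1,0,4)
Op 5: inc R1 by 4 -> R1=(1,4,4) value=9
Op 6: inc R2 by 1 -> R2=(0,0,5) value=5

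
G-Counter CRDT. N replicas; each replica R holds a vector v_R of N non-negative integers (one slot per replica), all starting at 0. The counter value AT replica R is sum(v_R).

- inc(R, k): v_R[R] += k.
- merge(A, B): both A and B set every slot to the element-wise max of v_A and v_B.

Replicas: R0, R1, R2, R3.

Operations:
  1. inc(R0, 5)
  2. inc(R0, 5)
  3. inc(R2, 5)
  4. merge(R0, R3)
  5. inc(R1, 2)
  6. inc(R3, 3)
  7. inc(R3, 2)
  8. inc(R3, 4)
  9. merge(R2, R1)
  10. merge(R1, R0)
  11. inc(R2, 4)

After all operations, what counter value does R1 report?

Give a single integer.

Answer: 17

Derivation:
Op 1: inc R0 by 5 -> R0=(5,0,0,0) value=5
Op 2: inc R0 by 5 -> R0=(10,0,0,0) value=10
Op 3: inc R2 by 5 -> R2=(0,0,5,0) value=5
Op 4: merge R0<->R3 -> R0=(10,0,0,0) R3=(10,0,0,0)
Op 5: inc R1 by 2 -> R1=(0,2,0,0) value=2
Op 6: inc R3 by 3 -> R3=(10,0,0,3) value=13
Op 7: inc R3 by 2 -> R3=(10,0,0,5) value=15
Op 8: inc R3 by 4 -> R3=(10,0,0,9) value=19
Op 9: merge R2<->R1 -> R2=(0,2,5,0) R1=(0,2,5,0)
Op 10: merge R1<->R0 -> R1=(10,2,5,0) R0=(10,2,5,0)
Op 11: inc R2 by 4 -> R2=(0,2,9,0) value=11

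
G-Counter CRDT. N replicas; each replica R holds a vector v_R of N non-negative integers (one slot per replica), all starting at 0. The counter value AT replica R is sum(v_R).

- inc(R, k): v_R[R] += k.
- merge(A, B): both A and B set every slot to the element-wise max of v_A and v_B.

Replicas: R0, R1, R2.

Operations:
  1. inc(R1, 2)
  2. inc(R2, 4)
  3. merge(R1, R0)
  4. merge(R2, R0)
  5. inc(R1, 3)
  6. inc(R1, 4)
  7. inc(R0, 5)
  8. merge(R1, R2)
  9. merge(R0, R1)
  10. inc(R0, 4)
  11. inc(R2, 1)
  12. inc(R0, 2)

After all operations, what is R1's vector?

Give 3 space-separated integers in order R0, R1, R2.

Answer: 5 9 4

Derivation:
Op 1: inc R1 by 2 -> R1=(0,2,0) value=2
Op 2: inc R2 by 4 -> R2=(0,0,4) value=4
Op 3: merge R1<->R0 -> R1=(0,2,0) R0=(0,2,0)
Op 4: merge R2<->R0 -> R2=(0,2,4) R0=(0,2,4)
Op 5: inc R1 by 3 -> R1=(0,5,0) value=5
Op 6: inc R1 by 4 -> R1=(0,9,0) value=9
Op 7: inc R0 by 5 -> R0=(5,2,4) value=11
Op 8: merge R1<->R2 -> R1=(0,9,4) R2=(0,9,4)
Op 9: merge R0<->R1 -> R0=(5,9,4) R1=(5,9,4)
Op 10: inc R0 by 4 -> R0=(9,9,4) value=22
Op 11: inc R2 by 1 -> R2=(0,9,5) value=14
Op 12: inc R0 by 2 -> R0=(11,9,4) value=24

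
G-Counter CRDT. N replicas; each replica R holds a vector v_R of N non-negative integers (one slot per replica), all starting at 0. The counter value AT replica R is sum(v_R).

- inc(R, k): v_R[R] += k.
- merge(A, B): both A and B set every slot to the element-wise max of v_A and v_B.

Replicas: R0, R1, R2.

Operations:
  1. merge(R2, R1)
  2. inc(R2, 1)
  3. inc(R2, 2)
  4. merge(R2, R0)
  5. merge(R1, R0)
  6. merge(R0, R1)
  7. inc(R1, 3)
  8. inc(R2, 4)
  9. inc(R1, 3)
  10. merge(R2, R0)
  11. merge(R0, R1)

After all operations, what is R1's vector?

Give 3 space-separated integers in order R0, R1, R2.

Answer: 0 6 7

Derivation:
Op 1: merge R2<->R1 -> R2=(0,0,0) R1=(0,0,0)
Op 2: inc R2 by 1 -> R2=(0,0,1) value=1
Op 3: inc R2 by 2 -> R2=(0,0,3) value=3
Op 4: merge R2<->R0 -> R2=(0,0,3) R0=(0,0,3)
Op 5: merge R1<->R0 -> R1=(0,0,3) R0=(0,0,3)
Op 6: merge R0<->R1 -> R0=(0,0,3) R1=(0,0,3)
Op 7: inc R1 by 3 -> R1=(0,3,3) value=6
Op 8: inc R2 by 4 -> R2=(0,0,7) value=7
Op 9: inc R1 by 3 -> R1=(0,6,3) value=9
Op 10: merge R2<->R0 -> R2=(0,0,7) R0=(0,0,7)
Op 11: merge R0<->R1 -> R0=(0,6,7) R1=(0,6,7)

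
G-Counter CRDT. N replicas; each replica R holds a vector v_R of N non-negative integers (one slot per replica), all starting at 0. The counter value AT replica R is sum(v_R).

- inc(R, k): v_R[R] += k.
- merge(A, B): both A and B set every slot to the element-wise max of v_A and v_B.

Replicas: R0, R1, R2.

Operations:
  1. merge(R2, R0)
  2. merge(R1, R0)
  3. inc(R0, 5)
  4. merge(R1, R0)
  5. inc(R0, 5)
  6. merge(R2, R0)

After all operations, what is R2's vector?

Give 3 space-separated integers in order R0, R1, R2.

Op 1: merge R2<->R0 -> R2=(0,0,0) R0=(0,0,0)
Op 2: merge R1<->R0 -> R1=(0,0,0) R0=(0,0,0)
Op 3: inc R0 by 5 -> R0=(5,0,0) value=5
Op 4: merge R1<->R0 -> R1=(5,0,0) R0=(5,0,0)
Op 5: inc R0 by 5 -> R0=(10,0,0) value=10
Op 6: merge R2<->R0 -> R2=(10,0,0) R0=(10,0,0)

Answer: 10 0 0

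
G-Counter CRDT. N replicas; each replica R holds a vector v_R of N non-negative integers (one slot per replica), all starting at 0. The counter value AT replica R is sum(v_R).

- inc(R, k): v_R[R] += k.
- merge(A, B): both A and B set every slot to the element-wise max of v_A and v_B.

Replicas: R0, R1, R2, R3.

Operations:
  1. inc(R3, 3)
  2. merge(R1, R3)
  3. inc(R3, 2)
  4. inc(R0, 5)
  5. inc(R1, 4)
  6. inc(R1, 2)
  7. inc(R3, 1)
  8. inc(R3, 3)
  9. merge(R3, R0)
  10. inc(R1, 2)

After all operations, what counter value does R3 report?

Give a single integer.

Op 1: inc R3 by 3 -> R3=(0,0,0,3) value=3
Op 2: merge R1<->R3 -> R1=(0,0,0,3) R3=(0,0,0,3)
Op 3: inc R3 by 2 -> R3=(0,0,0,5) value=5
Op 4: inc R0 by 5 -> R0=(5,0,0,0) value=5
Op 5: inc R1 by 4 -> R1=(0,4,0,3) value=7
Op 6: inc R1 by 2 -> R1=(0,6,0,3) value=9
Op 7: inc R3 by 1 -> R3=(0,0,0,6) value=6
Op 8: inc R3 by 3 -> R3=(0,0,0,9) value=9
Op 9: merge R3<->R0 -> R3=(5,0,0,9) R0=(5,0,0,9)
Op 10: inc R1 by 2 -> R1=(0,8,0,3) value=11

Answer: 14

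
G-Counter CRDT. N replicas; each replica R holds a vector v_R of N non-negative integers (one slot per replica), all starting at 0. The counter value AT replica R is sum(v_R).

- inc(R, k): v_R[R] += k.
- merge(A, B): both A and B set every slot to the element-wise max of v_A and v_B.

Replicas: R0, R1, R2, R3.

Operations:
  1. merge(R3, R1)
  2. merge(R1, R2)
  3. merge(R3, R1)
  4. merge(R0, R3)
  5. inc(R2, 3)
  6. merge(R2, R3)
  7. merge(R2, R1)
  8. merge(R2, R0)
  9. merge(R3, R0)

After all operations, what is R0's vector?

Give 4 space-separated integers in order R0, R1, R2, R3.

Op 1: merge R3<->R1 -> R3=(0,0,0,0) R1=(0,0,0,0)
Op 2: merge R1<->R2 -> R1=(0,0,0,0) R2=(0,0,0,0)
Op 3: merge R3<->R1 -> R3=(0,0,0,0) R1=(0,0,0,0)
Op 4: merge R0<->R3 -> R0=(0,0,0,0) R3=(0,0,0,0)
Op 5: inc R2 by 3 -> R2=(0,0,3,0) value=3
Op 6: merge R2<->R3 -> R2=(0,0,3,0) R3=(0,0,3,0)
Op 7: merge R2<->R1 -> R2=(0,0,3,0) R1=(0,0,3,0)
Op 8: merge R2<->R0 -> R2=(0,0,3,0) R0=(0,0,3,0)
Op 9: merge R3<->R0 -> R3=(0,0,3,0) R0=(0,0,3,0)

Answer: 0 0 3 0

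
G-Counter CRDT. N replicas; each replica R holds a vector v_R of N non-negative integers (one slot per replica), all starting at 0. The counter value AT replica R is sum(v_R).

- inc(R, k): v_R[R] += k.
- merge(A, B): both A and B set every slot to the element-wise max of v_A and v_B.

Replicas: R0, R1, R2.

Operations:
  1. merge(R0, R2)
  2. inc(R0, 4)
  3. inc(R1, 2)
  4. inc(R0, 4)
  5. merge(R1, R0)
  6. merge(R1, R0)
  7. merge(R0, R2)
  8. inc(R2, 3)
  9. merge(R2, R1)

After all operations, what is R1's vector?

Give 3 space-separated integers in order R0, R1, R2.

Answer: 8 2 3

Derivation:
Op 1: merge R0<->R2 -> R0=(0,0,0) R2=(0,0,0)
Op 2: inc R0 by 4 -> R0=(4,0,0) value=4
Op 3: inc R1 by 2 -> R1=(0,2,0) value=2
Op 4: inc R0 by 4 -> R0=(8,0,0) value=8
Op 5: merge R1<->R0 -> R1=(8,2,0) R0=(8,2,0)
Op 6: merge R1<->R0 -> R1=(8,2,0) R0=(8,2,0)
Op 7: merge R0<->R2 -> R0=(8,2,0) R2=(8,2,0)
Op 8: inc R2 by 3 -> R2=(8,2,3) value=13
Op 9: merge R2<->R1 -> R2=(8,2,3) R1=(8,2,3)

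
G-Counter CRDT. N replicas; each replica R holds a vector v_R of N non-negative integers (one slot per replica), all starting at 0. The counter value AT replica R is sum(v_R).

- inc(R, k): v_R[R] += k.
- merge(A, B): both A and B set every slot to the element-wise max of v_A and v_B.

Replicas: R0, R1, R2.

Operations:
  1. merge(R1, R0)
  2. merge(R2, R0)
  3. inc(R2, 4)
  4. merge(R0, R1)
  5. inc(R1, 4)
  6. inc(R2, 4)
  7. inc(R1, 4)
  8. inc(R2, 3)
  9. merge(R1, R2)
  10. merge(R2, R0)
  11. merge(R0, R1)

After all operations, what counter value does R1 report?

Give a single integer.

Answer: 19

Derivation:
Op 1: merge R1<->R0 -> R1=(0,0,0) R0=(0,0,0)
Op 2: merge R2<->R0 -> R2=(0,0,0) R0=(0,0,0)
Op 3: inc R2 by 4 -> R2=(0,0,4) value=4
Op 4: merge R0<->R1 -> R0=(0,0,0) R1=(0,0,0)
Op 5: inc R1 by 4 -> R1=(0,4,0) value=4
Op 6: inc R2 by 4 -> R2=(0,0,8) value=8
Op 7: inc R1 by 4 -> R1=(0,8,0) value=8
Op 8: inc R2 by 3 -> R2=(0,0,11) value=11
Op 9: merge R1<->R2 -> R1=(0,8,11) R2=(0,8,11)
Op 10: merge R2<->R0 -> R2=(0,8,11) R0=(0,8,11)
Op 11: merge R0<->R1 -> R0=(0,8,11) R1=(0,8,11)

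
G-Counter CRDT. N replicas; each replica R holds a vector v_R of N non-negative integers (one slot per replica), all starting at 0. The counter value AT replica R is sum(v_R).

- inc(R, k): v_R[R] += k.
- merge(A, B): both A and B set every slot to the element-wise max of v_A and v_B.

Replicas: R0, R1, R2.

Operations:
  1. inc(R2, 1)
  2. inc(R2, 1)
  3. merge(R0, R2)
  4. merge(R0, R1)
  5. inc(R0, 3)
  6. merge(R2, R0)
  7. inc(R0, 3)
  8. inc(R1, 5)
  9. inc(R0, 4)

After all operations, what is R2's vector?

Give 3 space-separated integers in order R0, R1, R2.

Op 1: inc R2 by 1 -> R2=(0,0,1) value=1
Op 2: inc R2 by 1 -> R2=(0,0,2) value=2
Op 3: merge R0<->R2 -> R0=(0,0,2) R2=(0,0,2)
Op 4: merge R0<->R1 -> R0=(0,0,2) R1=(0,0,2)
Op 5: inc R0 by 3 -> R0=(3,0,2) value=5
Op 6: merge R2<->R0 -> R2=(3,0,2) R0=(3,0,2)
Op 7: inc R0 by 3 -> R0=(6,0,2) value=8
Op 8: inc R1 by 5 -> R1=(0,5,2) value=7
Op 9: inc R0 by 4 -> R0=(10,0,2) value=12

Answer: 3 0 2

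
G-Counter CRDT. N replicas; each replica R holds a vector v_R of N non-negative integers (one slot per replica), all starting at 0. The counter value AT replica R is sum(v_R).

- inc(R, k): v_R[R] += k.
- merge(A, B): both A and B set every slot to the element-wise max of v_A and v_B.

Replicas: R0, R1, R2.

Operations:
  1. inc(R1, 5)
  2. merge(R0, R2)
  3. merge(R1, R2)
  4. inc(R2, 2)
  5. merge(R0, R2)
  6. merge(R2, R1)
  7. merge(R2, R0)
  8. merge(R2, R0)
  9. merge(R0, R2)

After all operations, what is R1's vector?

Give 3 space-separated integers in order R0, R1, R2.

Op 1: inc R1 by 5 -> R1=(0,5,0) value=5
Op 2: merge R0<->R2 -> R0=(0,0,0) R2=(0,0,0)
Op 3: merge R1<->R2 -> R1=(0,5,0) R2=(0,5,0)
Op 4: inc R2 by 2 -> R2=(0,5,2) value=7
Op 5: merge R0<->R2 -> R0=(0,5,2) R2=(0,5,2)
Op 6: merge R2<->R1 -> R2=(0,5,2) R1=(0,5,2)
Op 7: merge R2<->R0 -> R2=(0,5,2) R0=(0,5,2)
Op 8: merge R2<->R0 -> R2=(0,5,2) R0=(0,5,2)
Op 9: merge R0<->R2 -> R0=(0,5,2) R2=(0,5,2)

Answer: 0 5 2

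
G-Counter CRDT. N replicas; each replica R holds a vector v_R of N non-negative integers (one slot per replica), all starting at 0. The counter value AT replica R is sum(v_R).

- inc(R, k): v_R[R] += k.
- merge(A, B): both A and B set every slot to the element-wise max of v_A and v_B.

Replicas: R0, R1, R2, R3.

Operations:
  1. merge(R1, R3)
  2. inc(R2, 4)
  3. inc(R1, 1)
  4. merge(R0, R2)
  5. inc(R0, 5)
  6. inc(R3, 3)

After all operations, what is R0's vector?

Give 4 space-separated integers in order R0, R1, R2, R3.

Answer: 5 0 4 0

Derivation:
Op 1: merge R1<->R3 -> R1=(0,0,0,0) R3=(0,0,0,0)
Op 2: inc R2 by 4 -> R2=(0,0,4,0) value=4
Op 3: inc R1 by 1 -> R1=(0,1,0,0) value=1
Op 4: merge R0<->R2 -> R0=(0,0,4,0) R2=(0,0,4,0)
Op 5: inc R0 by 5 -> R0=(5,0,4,0) value=9
Op 6: inc R3 by 3 -> R3=(0,0,0,3) value=3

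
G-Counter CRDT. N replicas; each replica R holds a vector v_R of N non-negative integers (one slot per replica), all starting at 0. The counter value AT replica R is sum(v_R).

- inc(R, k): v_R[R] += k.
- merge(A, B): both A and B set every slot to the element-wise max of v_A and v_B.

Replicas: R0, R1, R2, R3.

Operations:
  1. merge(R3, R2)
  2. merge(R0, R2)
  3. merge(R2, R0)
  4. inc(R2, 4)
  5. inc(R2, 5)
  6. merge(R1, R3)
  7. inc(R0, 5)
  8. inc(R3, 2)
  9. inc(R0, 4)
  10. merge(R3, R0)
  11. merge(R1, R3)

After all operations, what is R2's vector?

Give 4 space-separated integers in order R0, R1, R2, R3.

Op 1: merge R3<->R2 -> R3=(0,0,0,0) R2=(0,0,0,0)
Op 2: merge R0<->R2 -> R0=(0,0,0,0) R2=(0,0,0,0)
Op 3: merge R2<->R0 -> R2=(0,0,0,0) R0=(0,0,0,0)
Op 4: inc R2 by 4 -> R2=(0,0,4,0) value=4
Op 5: inc R2 by 5 -> R2=(0,0,9,0) value=9
Op 6: merge R1<->R3 -> R1=(0,0,0,0) R3=(0,0,0,0)
Op 7: inc R0 by 5 -> R0=(5,0,0,0) value=5
Op 8: inc R3 by 2 -> R3=(0,0,0,2) value=2
Op 9: inc R0 by 4 -> R0=(9,0,0,0) value=9
Op 10: merge R3<->R0 -> R3=(9,0,0,2) R0=(9,0,0,2)
Op 11: merge R1<->R3 -> R1=(9,0,0,2) R3=(9,0,0,2)

Answer: 0 0 9 0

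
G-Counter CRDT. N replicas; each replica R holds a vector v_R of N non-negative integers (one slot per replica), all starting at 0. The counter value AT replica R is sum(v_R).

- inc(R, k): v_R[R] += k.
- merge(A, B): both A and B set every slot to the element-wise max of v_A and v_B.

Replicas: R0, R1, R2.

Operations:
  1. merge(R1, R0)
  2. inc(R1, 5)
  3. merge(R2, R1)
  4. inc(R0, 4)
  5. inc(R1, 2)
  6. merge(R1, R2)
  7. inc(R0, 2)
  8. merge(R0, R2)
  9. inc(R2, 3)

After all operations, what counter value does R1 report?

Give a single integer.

Op 1: merge R1<->R0 -> R1=(0,0,0) R0=(0,0,0)
Op 2: inc R1 by 5 -> R1=(0,5,0) value=5
Op 3: merge R2<->R1 -> R2=(0,5,0) R1=(0,5,0)
Op 4: inc R0 by 4 -> R0=(4,0,0) value=4
Op 5: inc R1 by 2 -> R1=(0,7,0) value=7
Op 6: merge R1<->R2 -> R1=(0,7,0) R2=(0,7,0)
Op 7: inc R0 by 2 -> R0=(6,0,0) value=6
Op 8: merge R0<->R2 -> R0=(6,7,0) R2=(6,7,0)
Op 9: inc R2 by 3 -> R2=(6,7,3) value=16

Answer: 7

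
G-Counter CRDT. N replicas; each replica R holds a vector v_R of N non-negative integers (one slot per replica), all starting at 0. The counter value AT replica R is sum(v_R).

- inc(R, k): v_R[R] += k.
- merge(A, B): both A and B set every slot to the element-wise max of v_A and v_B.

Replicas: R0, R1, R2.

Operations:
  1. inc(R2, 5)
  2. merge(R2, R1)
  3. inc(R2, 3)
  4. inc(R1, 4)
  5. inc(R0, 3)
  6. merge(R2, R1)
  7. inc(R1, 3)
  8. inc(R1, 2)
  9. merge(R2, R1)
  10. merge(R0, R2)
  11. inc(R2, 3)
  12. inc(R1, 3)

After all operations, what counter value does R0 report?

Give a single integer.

Op 1: inc R2 by 5 -> R2=(0,0,5) value=5
Op 2: merge R2<->R1 -> R2=(0,0,5) R1=(0,0,5)
Op 3: inc R2 by 3 -> R2=(0,0,8) value=8
Op 4: inc R1 by 4 -> R1=(0,4,5) value=9
Op 5: inc R0 by 3 -> R0=(3,0,0) value=3
Op 6: merge R2<->R1 -> R2=(0,4,8) R1=(0,4,8)
Op 7: inc R1 by 3 -> R1=(0,7,8) value=15
Op 8: inc R1 by 2 -> R1=(0,9,8) value=17
Op 9: merge R2<->R1 -> R2=(0,9,8) R1=(0,9,8)
Op 10: merge R0<->R2 -> R0=(3,9,8) R2=(3,9,8)
Op 11: inc R2 by 3 -> R2=(3,9,11) value=23
Op 12: inc R1 by 3 -> R1=(0,12,8) value=20

Answer: 20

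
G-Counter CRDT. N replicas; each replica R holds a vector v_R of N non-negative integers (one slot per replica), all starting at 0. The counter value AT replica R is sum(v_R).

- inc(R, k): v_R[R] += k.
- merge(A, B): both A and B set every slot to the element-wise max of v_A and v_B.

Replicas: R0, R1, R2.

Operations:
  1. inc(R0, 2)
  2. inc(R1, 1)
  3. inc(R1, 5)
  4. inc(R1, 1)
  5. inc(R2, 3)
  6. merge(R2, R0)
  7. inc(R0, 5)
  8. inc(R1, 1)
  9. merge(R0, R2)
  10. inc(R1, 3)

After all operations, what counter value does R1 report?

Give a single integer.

Answer: 11

Derivation:
Op 1: inc R0 by 2 -> R0=(2,0,0) value=2
Op 2: inc R1 by 1 -> R1=(0,1,0) value=1
Op 3: inc R1 by 5 -> R1=(0,6,0) value=6
Op 4: inc R1 by 1 -> R1=(0,7,0) value=7
Op 5: inc R2 by 3 -> R2=(0,0,3) value=3
Op 6: merge R2<->R0 -> R2=(2,0,3) R0=(2,0,3)
Op 7: inc R0 by 5 -> R0=(7,0,3) value=10
Op 8: inc R1 by 1 -> R1=(0,8,0) value=8
Op 9: merge R0<->R2 -> R0=(7,0,3) R2=(7,0,3)
Op 10: inc R1 by 3 -> R1=(0,11,0) value=11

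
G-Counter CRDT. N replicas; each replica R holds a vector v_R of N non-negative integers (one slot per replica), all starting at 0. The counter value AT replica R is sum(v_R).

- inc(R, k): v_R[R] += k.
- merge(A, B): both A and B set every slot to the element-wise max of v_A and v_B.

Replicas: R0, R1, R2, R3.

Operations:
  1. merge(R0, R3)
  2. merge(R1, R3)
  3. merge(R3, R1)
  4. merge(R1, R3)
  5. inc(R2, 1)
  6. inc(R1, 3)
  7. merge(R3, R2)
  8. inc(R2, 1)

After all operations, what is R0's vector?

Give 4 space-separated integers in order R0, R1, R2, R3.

Answer: 0 0 0 0

Derivation:
Op 1: merge R0<->R3 -> R0=(0,0,0,0) R3=(0,0,0,0)
Op 2: merge R1<->R3 -> R1=(0,0,0,0) R3=(0,0,0,0)
Op 3: merge R3<->R1 -> R3=(0,0,0,0) R1=(0,0,0,0)
Op 4: merge R1<->R3 -> R1=(0,0,0,0) R3=(0,0,0,0)
Op 5: inc R2 by 1 -> R2=(0,0,1,0) value=1
Op 6: inc R1 by 3 -> R1=(0,3,0,0) value=3
Op 7: merge R3<->R2 -> R3=(0,0,1,0) R2=(0,0,1,0)
Op 8: inc R2 by 1 -> R2=(0,0,2,0) value=2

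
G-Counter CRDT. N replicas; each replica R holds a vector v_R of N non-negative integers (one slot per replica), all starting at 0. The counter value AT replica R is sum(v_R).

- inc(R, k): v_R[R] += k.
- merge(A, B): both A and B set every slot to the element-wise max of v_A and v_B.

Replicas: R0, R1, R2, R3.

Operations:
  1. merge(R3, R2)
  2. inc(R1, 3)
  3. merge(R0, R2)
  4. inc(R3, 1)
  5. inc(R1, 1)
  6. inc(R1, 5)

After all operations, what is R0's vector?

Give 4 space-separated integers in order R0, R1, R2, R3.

Answer: 0 0 0 0

Derivation:
Op 1: merge R3<->R2 -> R3=(0,0,0,0) R2=(0,0,0,0)
Op 2: inc R1 by 3 -> R1=(0,3,0,0) value=3
Op 3: merge R0<->R2 -> R0=(0,0,0,0) R2=(0,0,0,0)
Op 4: inc R3 by 1 -> R3=(0,0,0,1) value=1
Op 5: inc R1 by 1 -> R1=(0,4,0,0) value=4
Op 6: inc R1 by 5 -> R1=(0,9,0,0) value=9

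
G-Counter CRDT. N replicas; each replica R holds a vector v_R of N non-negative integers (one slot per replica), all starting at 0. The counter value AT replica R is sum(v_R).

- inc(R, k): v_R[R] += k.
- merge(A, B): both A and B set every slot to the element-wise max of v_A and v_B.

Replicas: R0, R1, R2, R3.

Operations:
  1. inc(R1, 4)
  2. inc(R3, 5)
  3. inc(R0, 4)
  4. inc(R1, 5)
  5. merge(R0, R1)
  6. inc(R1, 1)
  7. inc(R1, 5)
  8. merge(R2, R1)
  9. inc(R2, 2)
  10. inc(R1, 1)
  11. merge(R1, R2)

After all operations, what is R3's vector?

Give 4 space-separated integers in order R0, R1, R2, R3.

Answer: 0 0 0 5

Derivation:
Op 1: inc R1 by 4 -> R1=(0,4,0,0) value=4
Op 2: inc R3 by 5 -> R3=(0,0,0,5) value=5
Op 3: inc R0 by 4 -> R0=(4,0,0,0) value=4
Op 4: inc R1 by 5 -> R1=(0,9,0,0) value=9
Op 5: merge R0<->R1 -> R0=(4,9,0,0) R1=(4,9,0,0)
Op 6: inc R1 by 1 -> R1=(4,10,0,0) value=14
Op 7: inc R1 by 5 -> R1=(4,15,0,0) value=19
Op 8: merge R2<->R1 -> R2=(4,15,0,0) R1=(4,15,0,0)
Op 9: inc R2 by 2 -> R2=(4,15,2,0) value=21
Op 10: inc R1 by 1 -> R1=(4,16,0,0) value=20
Op 11: merge R1<->R2 -> R1=(4,16,2,0) R2=(4,16,2,0)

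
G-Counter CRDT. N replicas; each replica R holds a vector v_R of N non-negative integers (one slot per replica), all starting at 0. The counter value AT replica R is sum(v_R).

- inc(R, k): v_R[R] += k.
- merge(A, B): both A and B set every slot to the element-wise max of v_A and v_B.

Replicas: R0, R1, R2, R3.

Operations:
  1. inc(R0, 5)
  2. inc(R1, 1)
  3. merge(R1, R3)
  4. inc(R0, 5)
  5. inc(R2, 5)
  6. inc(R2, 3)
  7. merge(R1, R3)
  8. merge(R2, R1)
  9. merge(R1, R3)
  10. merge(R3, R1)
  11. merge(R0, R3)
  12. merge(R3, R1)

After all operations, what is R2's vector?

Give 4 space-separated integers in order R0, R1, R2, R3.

Answer: 0 1 8 0

Derivation:
Op 1: inc R0 by 5 -> R0=(5,0,0,0) value=5
Op 2: inc R1 by 1 -> R1=(0,1,0,0) value=1
Op 3: merge R1<->R3 -> R1=(0,1,0,0) R3=(0,1,0,0)
Op 4: inc R0 by 5 -> R0=(10,0,0,0) value=10
Op 5: inc R2 by 5 -> R2=(0,0,5,0) value=5
Op 6: inc R2 by 3 -> R2=(0,0,8,0) value=8
Op 7: merge R1<->R3 -> R1=(0,1,0,0) R3=(0,1,0,0)
Op 8: merge R2<->R1 -> R2=(0,1,8,0) R1=(0,1,8,0)
Op 9: merge R1<->R3 -> R1=(0,1,8,0) R3=(0,1,8,0)
Op 10: merge R3<->R1 -> R3=(0,1,8,0) R1=(0,1,8,0)
Op 11: merge R0<->R3 -> R0=(10,1,8,0) R3=(10,1,8,0)
Op 12: merge R3<->R1 -> R3=(10,1,8,0) R1=(10,1,8,0)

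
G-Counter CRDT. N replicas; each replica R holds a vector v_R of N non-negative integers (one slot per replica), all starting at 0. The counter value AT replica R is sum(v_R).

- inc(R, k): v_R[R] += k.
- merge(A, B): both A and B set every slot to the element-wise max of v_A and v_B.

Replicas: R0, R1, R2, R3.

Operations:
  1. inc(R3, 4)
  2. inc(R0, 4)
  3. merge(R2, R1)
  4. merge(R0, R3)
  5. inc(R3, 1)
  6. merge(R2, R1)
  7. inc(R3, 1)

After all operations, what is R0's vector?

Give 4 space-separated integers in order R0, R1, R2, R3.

Answer: 4 0 0 4

Derivation:
Op 1: inc R3 by 4 -> R3=(0,0,0,4) value=4
Op 2: inc R0 by 4 -> R0=(4,0,0,0) value=4
Op 3: merge R2<->R1 -> R2=(0,0,0,0) R1=(0,0,0,0)
Op 4: merge R0<->R3 -> R0=(4,0,0,4) R3=(4,0,0,4)
Op 5: inc R3 by 1 -> R3=(4,0,0,5) value=9
Op 6: merge R2<->R1 -> R2=(0,0,0,0) R1=(0,0,0,0)
Op 7: inc R3 by 1 -> R3=(4,0,0,6) value=10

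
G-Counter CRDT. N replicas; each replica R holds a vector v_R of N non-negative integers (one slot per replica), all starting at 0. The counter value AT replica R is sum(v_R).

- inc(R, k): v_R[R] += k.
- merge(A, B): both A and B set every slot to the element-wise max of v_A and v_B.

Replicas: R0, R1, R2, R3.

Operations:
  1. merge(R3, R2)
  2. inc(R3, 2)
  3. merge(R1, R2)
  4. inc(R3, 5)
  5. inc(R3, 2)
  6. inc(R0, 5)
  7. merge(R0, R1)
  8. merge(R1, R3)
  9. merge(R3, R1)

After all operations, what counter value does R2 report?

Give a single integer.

Op 1: merge R3<->R2 -> R3=(0,0,0,0) R2=(0,0,0,0)
Op 2: inc R3 by 2 -> R3=(0,0,0,2) value=2
Op 3: merge R1<->R2 -> R1=(0,0,0,0) R2=(0,0,0,0)
Op 4: inc R3 by 5 -> R3=(0,0,0,7) value=7
Op 5: inc R3 by 2 -> R3=(0,0,0,9) value=9
Op 6: inc R0 by 5 -> R0=(5,0,0,0) value=5
Op 7: merge R0<->R1 -> R0=(5,0,0,0) R1=(5,0,0,0)
Op 8: merge R1<->R3 -> R1=(5,0,0,9) R3=(5,0,0,9)
Op 9: merge R3<->R1 -> R3=(5,0,0,9) R1=(5,0,0,9)

Answer: 0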